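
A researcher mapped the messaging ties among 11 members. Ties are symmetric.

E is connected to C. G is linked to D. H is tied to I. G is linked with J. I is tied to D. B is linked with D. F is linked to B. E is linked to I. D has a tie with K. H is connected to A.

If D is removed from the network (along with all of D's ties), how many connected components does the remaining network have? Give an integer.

Without D, the remaining ties split the others into: {B, F}; {A, C, E, H, I}; {G, J}; {K}.
That's 4 separate components.

4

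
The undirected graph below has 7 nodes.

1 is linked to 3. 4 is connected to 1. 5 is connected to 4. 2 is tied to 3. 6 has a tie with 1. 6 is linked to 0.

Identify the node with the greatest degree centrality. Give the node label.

1

Degrees — 0:1, 1:3, 2:1, 3:2, 4:2, 5:1, 6:2.
The maximum is 3, attained only by 1.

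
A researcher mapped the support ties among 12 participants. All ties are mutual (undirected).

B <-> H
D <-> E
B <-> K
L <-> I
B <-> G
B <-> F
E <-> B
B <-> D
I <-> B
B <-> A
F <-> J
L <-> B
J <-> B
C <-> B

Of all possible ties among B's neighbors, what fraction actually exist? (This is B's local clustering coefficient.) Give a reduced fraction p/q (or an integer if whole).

B's neighbors: A, C, D, E, F, G, H, I, J, K, and L (k = 11).
Possible neighbor pairs: C(11,2) = 55. Edges among them: D–E, F–J, I–L → e = 3.
Clustering(B) = 3/55.

3/55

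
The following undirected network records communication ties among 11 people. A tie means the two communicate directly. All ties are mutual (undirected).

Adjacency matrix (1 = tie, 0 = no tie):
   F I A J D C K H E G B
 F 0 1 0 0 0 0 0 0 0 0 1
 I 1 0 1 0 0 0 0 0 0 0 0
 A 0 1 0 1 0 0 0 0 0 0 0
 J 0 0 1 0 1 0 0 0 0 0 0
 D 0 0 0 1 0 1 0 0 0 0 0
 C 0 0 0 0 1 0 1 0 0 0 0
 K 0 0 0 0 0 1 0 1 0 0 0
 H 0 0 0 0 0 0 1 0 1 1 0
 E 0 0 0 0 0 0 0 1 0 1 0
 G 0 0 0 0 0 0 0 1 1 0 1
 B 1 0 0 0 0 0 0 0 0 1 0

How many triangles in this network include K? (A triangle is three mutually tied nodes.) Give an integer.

0

K's neighbors are C and H, but none of them are tied to each other, so no triangle contains K.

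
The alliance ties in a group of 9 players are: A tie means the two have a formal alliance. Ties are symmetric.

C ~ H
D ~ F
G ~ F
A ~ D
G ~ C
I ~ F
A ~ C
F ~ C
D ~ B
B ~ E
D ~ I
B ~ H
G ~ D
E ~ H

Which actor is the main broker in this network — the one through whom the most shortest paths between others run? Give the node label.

D

Unnormalized betweenness of each node: A:1/3, B:5, C:6, D:19/2, E:0, F:7/3, G:1/3, H:7/2, I:0.
D has the largest value, 19/2, making it the main broker — the node through which the most shortest paths run.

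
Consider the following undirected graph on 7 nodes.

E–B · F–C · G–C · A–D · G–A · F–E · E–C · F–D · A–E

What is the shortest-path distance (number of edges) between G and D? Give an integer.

One shortest route is G – A – D, which uses 2 edges, and G and D are not directly tied, so nothing shorter exists. So d(G,D) = 2.

2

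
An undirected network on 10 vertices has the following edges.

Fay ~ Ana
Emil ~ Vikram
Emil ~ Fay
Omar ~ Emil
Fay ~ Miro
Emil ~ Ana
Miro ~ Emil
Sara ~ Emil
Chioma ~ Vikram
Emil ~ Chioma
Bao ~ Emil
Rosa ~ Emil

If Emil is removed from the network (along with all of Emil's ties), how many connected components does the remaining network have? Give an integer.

Without Emil, the remaining ties split the others into: {Chioma, Vikram}; {Sara}; {Omar}; {Rosa}; {Ana, Fay, Miro}; {Bao}.
That's 6 separate components.

6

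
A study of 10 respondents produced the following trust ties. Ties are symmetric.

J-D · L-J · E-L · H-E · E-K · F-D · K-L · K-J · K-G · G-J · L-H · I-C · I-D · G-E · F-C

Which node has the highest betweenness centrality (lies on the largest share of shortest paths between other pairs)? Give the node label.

Unnormalized betweenness of each node: C:1/2, D:37/2, E:11/6, F:7/2, G:5/3, H:0, I:7/2, J:61/3, K:2, L:43/6.
J has the largest value, 61/3, making it the main broker — the node through which the most shortest paths run.

J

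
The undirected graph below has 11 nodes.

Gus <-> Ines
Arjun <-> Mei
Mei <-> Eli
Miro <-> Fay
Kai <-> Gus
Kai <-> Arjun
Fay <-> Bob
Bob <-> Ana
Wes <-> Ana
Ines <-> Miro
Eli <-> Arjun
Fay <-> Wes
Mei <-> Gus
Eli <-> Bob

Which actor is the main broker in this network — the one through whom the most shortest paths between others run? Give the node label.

Unnormalized betweenness of each node: Ana:7/3, Arjun:14/3, Bob:15, Eli:27/2, Fay:11, Gus:8, Ines:13/2, Kai:4/3, Mei:16/3, Miro:41/6, Wes:3/2.
Bob has the largest value, 15, making it the main broker — the node through which the most shortest paths run.

Bob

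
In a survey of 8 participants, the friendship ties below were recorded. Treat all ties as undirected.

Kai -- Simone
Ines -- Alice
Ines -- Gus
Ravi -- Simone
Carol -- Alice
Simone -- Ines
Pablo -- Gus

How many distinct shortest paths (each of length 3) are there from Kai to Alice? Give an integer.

1

The shortest distance is 3, and the only length-3 path is Kai–Simone–Ines–Alice. So there is exactly 1 shortest path.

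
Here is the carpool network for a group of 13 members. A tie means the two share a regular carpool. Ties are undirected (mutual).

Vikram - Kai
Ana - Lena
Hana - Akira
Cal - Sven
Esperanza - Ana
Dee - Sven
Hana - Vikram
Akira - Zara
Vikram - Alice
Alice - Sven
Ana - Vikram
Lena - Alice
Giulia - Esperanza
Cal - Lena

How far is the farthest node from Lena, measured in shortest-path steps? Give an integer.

Distances from Lena: Akira:4, Alice:1, Ana:1, Cal:1, Dee:3, Esperanza:2, Giulia:3, Hana:3, Kai:3, Sven:2, Vikram:2, Zara:5.
The largest is 5 (to Zara), so the eccentricity of Lena is 5.

5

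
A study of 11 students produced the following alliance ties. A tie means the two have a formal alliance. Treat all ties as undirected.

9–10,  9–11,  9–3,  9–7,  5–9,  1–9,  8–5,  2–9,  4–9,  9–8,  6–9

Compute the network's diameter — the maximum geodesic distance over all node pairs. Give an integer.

2

Eccentricity of each node (its greatest distance to any other): 1:2, 2:2, 3:2, 4:2, 5:2, 6:2, 7:2, 8:2, 9:1, 10:2, 11:2.
The maximum eccentricity is 2, realized for instance by the pair 7–1 via 7 – 9 – 1. So the diameter is 2.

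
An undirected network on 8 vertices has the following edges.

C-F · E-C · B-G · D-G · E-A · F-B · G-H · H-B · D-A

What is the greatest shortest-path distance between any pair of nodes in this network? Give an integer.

4

Eccentricity of each node (its greatest distance to any other): A:3, B:3, C:3, D:3, E:4, F:3, G:3, H:4.
The maximum eccentricity is 4, realized for instance by the pair H–E via H – B – F – C – E. So the diameter is 4.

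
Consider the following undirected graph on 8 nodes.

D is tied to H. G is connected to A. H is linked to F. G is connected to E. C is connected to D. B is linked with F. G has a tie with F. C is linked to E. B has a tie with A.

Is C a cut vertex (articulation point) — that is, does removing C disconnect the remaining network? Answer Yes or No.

Even without C, every remaining node can still reach every other (the residual graph is connected), so C is not a cut vertex.

No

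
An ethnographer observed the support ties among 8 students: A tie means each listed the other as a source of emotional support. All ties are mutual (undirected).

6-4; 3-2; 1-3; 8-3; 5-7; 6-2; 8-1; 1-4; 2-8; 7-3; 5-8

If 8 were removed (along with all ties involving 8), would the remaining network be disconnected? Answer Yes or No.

Even without 8, every remaining node can still reach every other (the residual graph is connected), so 8 is not a cut vertex.

No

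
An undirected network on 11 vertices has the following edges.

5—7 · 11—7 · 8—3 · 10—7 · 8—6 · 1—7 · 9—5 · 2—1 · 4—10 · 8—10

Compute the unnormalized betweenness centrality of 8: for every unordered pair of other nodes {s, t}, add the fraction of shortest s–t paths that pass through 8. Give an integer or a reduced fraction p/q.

Pairs whose geodesics pass through 8 — 11–3: 1; 11–6: 1; 3–7: 1; 3–6: 1; 3–10: 1; 3–9: 1; 3–2: 1; 3–5: 1; 3–1: 1; 3–4: 1; 7–6: 1; 6–10: 1; 6–9: 1; 6–2: 1 … (+3 more pairs).
All other pairs contribute 0.
Summing the contributions gives betweenness(8) = 17.

17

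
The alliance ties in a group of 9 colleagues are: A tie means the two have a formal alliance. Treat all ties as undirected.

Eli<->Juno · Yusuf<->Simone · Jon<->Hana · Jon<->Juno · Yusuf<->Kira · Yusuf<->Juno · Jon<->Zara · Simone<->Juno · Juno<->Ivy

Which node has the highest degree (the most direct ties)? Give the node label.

Juno

Degrees — Eli:1, Hana:1, Ivy:1, Jon:3, Juno:5, Kira:1, Simone:2, Yusuf:3, Zara:1.
The maximum is 5, attained only by Juno.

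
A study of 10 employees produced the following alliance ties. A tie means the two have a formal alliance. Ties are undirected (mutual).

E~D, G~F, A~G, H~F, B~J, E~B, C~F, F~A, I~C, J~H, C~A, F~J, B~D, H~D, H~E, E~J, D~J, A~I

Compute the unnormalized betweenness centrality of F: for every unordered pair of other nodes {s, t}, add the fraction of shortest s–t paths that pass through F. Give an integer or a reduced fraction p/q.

41/2

Pairs whose geodesics pass through F — D–I: 4/4; D–G: 2/2; D–C: 2/2; D–A: 2/2; J–I: 2/2; J–G: 1; J–C: 1; J–A: 1; H–I: 2/2; H–G: 1; H–C: 1; H–A: 1; B–I: 2/2; B–G: 1 … (+7 more pairs).
All other pairs contribute 0.
Summing the contributions gives betweenness(F) = 41/2.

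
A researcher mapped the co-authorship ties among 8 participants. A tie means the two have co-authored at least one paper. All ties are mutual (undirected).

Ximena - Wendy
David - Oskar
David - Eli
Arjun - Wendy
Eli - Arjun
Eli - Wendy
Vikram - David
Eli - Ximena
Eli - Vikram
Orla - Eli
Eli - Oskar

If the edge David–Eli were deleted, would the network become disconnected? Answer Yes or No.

Even without that edge, David still reaches Eli via David – Vikram – Eli, so the network stays connected. Not a bridge.

No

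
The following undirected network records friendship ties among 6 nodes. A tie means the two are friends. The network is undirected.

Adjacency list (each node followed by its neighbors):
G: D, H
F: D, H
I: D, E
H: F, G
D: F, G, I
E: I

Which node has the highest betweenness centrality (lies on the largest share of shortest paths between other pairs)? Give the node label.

Unnormalized betweenness of each node: D:13/2, E:0, F:3/2, G:3/2, H:1/2, I:4.
D has the largest value, 13/2, making it the main broker — the node through which the most shortest paths run.

D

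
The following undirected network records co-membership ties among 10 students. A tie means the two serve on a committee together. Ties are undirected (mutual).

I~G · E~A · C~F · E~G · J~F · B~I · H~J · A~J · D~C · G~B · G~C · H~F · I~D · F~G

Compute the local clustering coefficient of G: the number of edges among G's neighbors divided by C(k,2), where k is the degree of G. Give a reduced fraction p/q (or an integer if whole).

G's neighbors: B, C, E, F, and I (k = 5).
Possible neighbor pairs: C(5,2) = 10. Edges among them: B–I, C–F → e = 2.
Clustering(G) = 2/10 = 1/5.

1/5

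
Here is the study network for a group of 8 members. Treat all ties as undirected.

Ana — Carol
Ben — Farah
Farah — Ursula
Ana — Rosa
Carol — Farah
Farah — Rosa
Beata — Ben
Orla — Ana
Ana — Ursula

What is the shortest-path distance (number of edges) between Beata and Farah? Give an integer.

One shortest route is Beata – Ben – Farah, which uses 2 edges, and Beata and Farah are not directly tied, so nothing shorter exists. So d(Beata,Farah) = 2.

2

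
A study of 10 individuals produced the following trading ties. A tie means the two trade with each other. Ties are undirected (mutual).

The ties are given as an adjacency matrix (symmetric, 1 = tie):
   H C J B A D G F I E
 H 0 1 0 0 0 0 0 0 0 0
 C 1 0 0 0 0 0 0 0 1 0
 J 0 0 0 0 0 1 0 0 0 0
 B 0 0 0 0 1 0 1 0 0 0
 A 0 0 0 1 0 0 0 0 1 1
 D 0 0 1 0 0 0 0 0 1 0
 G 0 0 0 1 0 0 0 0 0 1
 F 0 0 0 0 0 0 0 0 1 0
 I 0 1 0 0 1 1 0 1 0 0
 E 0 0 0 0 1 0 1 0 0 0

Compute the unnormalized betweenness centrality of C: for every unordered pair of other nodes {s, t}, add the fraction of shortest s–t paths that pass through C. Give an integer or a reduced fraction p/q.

Pairs whose geodesics pass through C — H–J: 1; H–B: 1; H–A: 1; H–D: 1; H–G: 2/2; H–F: 1; H–I: 1; H–E: 1.
All other pairs contribute 0.
Summing the contributions gives betweenness(C) = 8.

8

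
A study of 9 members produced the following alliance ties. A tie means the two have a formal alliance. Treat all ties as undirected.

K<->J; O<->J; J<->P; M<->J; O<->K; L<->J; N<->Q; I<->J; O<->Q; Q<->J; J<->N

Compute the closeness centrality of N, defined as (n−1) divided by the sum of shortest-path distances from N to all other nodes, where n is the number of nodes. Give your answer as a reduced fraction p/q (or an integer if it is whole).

4/7

Distances from N: I:2, J:1, K:2, L:2, M:2, O:2, P:2, Q:1. Sum = 14.
n = 9, so closeness = 8/14 = 4/7.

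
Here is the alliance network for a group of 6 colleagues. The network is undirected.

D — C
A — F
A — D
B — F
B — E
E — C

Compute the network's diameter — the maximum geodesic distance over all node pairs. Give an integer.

Eccentricity of each node (its greatest distance to any other): A:3, B:3, C:3, D:3, E:3, F:3.
The maximum eccentricity is 3, realized for instance by the pair F–C via F – A – D – C. So the diameter is 3.

3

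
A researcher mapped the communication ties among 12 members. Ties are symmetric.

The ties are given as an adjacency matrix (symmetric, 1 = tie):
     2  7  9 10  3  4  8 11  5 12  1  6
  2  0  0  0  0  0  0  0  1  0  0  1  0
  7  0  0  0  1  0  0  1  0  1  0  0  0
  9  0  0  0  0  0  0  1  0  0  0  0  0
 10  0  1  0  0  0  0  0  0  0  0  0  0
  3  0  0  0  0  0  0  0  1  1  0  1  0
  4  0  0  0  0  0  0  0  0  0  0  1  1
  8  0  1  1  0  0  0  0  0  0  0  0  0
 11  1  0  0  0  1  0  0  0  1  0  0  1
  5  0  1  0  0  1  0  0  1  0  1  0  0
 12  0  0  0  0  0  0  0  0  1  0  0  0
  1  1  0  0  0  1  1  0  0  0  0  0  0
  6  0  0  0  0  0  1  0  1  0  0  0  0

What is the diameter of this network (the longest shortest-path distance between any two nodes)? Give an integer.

6

Eccentricity of each node (its greatest distance to any other): 1:5, 2:5, 3:4, 4:6, 5:3, 6:5, 7:4, 8:5, 9:6, 10:5, 11:4, 12:4.
The maximum eccentricity is 6, realized for instance by the pair 9–4 via 9 – 8 – 7 – 5 – 3 – 1 – 4. So the diameter is 6.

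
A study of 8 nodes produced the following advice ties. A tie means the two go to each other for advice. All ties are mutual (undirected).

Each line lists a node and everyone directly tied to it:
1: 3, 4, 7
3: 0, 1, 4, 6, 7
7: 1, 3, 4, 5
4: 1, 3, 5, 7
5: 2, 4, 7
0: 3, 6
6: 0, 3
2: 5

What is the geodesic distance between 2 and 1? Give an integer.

3

One shortest route is 2 – 5 – 4 – 1, which uses 3 edges, and at distance 2 from 2 we only reach {4, 7}, which does not include 1. So d(2,1) = 3.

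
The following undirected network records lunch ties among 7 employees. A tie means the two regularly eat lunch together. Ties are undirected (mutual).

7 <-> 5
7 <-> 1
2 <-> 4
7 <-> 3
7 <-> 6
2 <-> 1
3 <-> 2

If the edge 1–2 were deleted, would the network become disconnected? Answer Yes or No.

Even without that edge, 1 still reaches 2 via 1 – 7 – 3 – 2, so the network stays connected. Not a bridge.

No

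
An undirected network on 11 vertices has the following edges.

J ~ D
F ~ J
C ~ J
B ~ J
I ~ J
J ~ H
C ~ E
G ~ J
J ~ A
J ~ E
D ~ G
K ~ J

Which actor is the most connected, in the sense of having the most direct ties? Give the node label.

Degrees — A:1, B:1, C:2, D:2, E:2, F:1, G:2, H:1, I:1, J:10, K:1.
The maximum is 10, attained only by J.

J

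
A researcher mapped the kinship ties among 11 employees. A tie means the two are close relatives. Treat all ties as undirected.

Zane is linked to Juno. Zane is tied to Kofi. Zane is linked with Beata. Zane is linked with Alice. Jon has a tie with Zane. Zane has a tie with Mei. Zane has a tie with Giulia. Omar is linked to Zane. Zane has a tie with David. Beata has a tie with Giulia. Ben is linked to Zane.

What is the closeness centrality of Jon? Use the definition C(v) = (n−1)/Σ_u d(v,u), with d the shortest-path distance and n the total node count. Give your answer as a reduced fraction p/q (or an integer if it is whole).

10/19

Distances from Jon: Alice:2, Beata:2, Ben:2, David:2, Giulia:2, Juno:2, Kofi:2, Mei:2, Omar:2, Zane:1. Sum = 19.
n = 11, so closeness = 10/19.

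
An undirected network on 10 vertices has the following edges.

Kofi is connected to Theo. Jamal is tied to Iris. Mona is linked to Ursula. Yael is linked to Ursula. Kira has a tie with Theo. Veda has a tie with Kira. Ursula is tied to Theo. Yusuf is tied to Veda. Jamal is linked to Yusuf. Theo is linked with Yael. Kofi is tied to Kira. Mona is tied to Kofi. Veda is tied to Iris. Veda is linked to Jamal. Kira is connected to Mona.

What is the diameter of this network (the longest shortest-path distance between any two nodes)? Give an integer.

Eccentricity of each node (its greatest distance to any other): Iris:4, Jamal:4, Kira:2, Kofi:3, Mona:3, Theo:3, Ursula:4, Veda:3, Yael:4, Yusuf:4.
The maximum eccentricity is 4, realized for instance by the pair Iris–Yael via Iris – Veda – Kira – Theo – Yael. So the diameter is 4.

4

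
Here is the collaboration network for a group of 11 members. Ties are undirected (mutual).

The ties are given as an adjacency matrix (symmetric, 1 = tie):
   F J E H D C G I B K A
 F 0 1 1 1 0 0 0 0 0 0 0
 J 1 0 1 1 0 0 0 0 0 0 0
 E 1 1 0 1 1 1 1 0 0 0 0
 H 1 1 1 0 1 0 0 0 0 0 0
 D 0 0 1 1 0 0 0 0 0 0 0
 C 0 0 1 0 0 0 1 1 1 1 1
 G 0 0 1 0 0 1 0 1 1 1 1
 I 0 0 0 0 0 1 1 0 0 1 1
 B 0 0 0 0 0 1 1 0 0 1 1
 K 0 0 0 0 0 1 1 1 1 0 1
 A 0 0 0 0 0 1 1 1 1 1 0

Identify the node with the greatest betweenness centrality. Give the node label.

Unnormalized betweenness of each node: A:1/4, B:0, C:41/4, D:0, E:25, F:0, G:41/4, H:1, I:0, J:0, K:1/4.
E has the largest value, 25, making it the main broker — the node through which the most shortest paths run.

E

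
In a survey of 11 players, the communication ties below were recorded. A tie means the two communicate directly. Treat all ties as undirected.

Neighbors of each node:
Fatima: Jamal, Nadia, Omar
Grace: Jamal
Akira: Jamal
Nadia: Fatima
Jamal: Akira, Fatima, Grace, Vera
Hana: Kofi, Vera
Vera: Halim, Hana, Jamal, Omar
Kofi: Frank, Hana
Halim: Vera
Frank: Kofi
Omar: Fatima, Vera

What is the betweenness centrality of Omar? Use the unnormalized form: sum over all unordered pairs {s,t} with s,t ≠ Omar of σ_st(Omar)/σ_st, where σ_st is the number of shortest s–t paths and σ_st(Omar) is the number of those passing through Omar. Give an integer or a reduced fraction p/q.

5

Pairs whose geodesics pass through Omar — Frank–Nadia: 1/2; Frank–Fatima: 1/2; Vera–Nadia: 1/2; Vera–Fatima: 1/2; Kofi–Nadia: 1/2; Kofi–Fatima: 1/2; Hana–Nadia: 1/2; Hana–Fatima: 1/2; Halim–Nadia: 1/2; Halim–Fatima: 1/2.
All other pairs contribute 0.
Summing the contributions gives betweenness(Omar) = 5.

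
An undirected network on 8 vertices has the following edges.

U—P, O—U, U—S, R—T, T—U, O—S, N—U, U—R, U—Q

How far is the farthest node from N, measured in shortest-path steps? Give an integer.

Distances from N: O:2, P:2, Q:2, R:2, S:2, T:2, U:1.
The largest is 2 (to Q, S, R, T, O, and P), so the eccentricity of N is 2.

2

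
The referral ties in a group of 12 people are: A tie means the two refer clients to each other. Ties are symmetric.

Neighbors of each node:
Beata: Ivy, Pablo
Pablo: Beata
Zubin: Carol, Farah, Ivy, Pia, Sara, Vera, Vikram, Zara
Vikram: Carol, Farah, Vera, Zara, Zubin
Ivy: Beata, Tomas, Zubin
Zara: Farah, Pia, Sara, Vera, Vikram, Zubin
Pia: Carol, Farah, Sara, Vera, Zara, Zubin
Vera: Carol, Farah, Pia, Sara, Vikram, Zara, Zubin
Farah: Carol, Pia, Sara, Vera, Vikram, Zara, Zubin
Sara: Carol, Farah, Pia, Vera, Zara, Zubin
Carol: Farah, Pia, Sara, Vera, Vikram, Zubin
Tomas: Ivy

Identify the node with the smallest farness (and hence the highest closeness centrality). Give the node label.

Farness (sum of distances to all others) for each node — Beata:27, Carol:20, Farah:19, Ivy:19, Pablo:37, Pia:20, Sara:20, Tomas:29, Vera:19, Vikram:21, Zara:20, Zubin:15.
The smallest farness is 15, for Zubin, so Zubin has the highest closeness.

Zubin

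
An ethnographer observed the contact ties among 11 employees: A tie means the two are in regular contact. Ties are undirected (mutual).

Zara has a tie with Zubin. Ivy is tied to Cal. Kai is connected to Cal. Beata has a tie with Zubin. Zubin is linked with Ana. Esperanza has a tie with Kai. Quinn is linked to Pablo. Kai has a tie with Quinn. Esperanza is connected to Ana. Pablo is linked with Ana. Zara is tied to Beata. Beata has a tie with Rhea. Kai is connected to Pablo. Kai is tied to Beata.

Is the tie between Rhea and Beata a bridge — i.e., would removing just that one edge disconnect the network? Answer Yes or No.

Yes

Without the Rhea–Beata edge there is no alternate route between Rhea and Beata, so the network disconnects. It is a bridge.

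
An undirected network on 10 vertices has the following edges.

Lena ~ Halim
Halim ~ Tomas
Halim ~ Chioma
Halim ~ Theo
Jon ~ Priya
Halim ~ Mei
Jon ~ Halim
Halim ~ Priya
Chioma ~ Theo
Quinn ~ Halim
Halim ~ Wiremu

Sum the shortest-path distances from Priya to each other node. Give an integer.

Distances from Priya: Chioma:2, Halim:1, Jon:1, Lena:2, Mei:2, Quinn:2, Theo:2, Tomas:2, Wiremu:2.
Sum = 2 + 1 + 1 + 2 + 2 + 2 + 2 + 2 + 2 = 16.

16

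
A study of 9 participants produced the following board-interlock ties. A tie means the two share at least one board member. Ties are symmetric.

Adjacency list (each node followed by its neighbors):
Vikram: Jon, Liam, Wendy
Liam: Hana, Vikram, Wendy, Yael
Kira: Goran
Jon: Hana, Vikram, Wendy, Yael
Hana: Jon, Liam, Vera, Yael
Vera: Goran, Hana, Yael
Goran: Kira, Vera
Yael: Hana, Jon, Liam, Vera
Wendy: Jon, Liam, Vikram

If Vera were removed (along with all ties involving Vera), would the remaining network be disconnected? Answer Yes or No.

Removing Vera leaves {Hana, Jon, Liam, Vikram, Wendy, and Yael} with no path to {Goran and Kira}, so the network splits into 2 components. Vera is a cut vertex.

Yes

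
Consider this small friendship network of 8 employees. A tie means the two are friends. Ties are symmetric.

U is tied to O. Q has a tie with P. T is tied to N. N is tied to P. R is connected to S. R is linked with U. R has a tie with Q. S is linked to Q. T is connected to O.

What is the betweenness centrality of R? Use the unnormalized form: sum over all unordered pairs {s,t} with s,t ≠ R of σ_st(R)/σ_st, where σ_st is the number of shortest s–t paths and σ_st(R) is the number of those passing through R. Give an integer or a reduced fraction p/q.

11/2

Pairs whose geodesics pass through R — T–S: 1/2; O–S: 1; O–Q: 1; U–S: 1; U–Q: 1; U–P: 1.
All other pairs contribute 0.
Summing the contributions gives betweenness(R) = 11/2.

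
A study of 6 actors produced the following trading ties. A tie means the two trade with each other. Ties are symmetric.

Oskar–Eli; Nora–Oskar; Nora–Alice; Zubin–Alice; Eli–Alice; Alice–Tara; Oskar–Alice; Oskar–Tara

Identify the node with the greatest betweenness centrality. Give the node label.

Alice

Unnormalized betweenness of each node: Alice:11/2, Eli:0, Nora:0, Oskar:3/2, Tara:0, Zubin:0.
Alice has the largest value, 11/2, making it the main broker — the node through which the most shortest paths run.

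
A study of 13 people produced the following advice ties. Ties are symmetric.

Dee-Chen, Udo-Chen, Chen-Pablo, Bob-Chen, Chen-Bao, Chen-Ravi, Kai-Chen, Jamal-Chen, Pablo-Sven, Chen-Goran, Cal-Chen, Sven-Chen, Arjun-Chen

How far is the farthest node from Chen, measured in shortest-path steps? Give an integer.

Distances from Chen: Arjun:1, Bao:1, Bob:1, Cal:1, Dee:1, Goran:1, Jamal:1, Kai:1, Pablo:1, Ravi:1, Sven:1, Udo:1.
The largest is 1 (to Bao, Cal, Arjun, Bob, Sven, Ravi, Dee, Goran, Udo, Kai, Pablo, and Jamal), so the eccentricity of Chen is 1.

1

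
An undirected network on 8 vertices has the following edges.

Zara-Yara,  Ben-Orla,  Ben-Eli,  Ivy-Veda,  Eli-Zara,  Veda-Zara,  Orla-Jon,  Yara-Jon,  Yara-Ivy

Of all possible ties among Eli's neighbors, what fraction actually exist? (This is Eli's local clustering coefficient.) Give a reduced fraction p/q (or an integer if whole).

0

Eli's neighbors: Ben and Zara (k = 2).
Possible neighbor pairs: C(2,2) = 1. Edges among them: none → e = 0.
Clustering(Eli) = 0/1.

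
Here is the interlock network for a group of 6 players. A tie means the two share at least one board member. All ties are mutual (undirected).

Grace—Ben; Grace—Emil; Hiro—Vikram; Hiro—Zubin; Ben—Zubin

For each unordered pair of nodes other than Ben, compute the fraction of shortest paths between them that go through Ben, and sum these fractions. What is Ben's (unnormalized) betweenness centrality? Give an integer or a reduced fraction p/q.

6

Pairs whose geodesics pass through Ben — Grace–Zubin: 1; Grace–Hiro: 1; Grace–Vikram: 1; Zubin–Emil: 1; Emil–Hiro: 1; Emil–Vikram: 1.
All other pairs contribute 0.
Summing the contributions gives betweenness(Ben) = 6.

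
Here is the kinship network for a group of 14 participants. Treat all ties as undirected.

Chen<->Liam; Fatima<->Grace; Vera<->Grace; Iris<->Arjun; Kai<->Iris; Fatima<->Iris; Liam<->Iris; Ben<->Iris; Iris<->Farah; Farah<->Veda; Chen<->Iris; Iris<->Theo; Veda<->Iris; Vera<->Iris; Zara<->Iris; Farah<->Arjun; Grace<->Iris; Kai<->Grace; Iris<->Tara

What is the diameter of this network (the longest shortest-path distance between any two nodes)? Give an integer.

Eccentricity of each node (its greatest distance to any other): Arjun:2, Ben:2, Chen:2, Farah:2, Fatima:2, Grace:2, Iris:1, Kai:2, Liam:2, Tara:2, Theo:2, Veda:2, Vera:2, Zara:2.
The maximum eccentricity is 2, realized for instance by the pair Ben–Theo via Ben – Iris – Theo. So the diameter is 2.

2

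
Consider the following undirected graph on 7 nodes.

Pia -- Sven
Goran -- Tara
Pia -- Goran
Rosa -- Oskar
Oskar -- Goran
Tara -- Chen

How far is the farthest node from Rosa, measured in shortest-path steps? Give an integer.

4

Distances from Rosa: Chen:4, Goran:2, Oskar:1, Pia:3, Sven:4, Tara:3.
The largest is 4 (to Sven and Chen), so the eccentricity of Rosa is 4.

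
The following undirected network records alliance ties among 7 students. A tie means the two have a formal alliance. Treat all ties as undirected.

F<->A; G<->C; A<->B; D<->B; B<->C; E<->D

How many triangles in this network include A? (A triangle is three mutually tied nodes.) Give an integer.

A's neighbors are B and F, but none of them are tied to each other, so no triangle contains A.

0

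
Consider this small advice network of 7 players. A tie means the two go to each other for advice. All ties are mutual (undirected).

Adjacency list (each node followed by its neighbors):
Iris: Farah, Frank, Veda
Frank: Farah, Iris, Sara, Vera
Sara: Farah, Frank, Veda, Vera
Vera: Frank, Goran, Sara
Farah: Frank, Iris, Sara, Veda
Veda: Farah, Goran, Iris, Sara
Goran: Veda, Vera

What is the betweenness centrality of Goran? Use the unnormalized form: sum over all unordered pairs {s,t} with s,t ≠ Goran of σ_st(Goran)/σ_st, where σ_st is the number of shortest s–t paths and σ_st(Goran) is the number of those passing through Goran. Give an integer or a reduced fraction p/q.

Pairs whose geodesics pass through Goran — Vera–Veda: 1/2.
All other pairs contribute 0.
Summing the contributions gives betweenness(Goran) = 1/2.

1/2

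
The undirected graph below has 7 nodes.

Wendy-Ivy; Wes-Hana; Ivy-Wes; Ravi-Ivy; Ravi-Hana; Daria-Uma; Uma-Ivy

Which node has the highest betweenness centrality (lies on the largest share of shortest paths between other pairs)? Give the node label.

Unnormalized betweenness of each node: Daria:0, Hana:1/2, Ivy:23/2, Ravi:2, Uma:5, Wendy:0, Wes:2.
Ivy has the largest value, 23/2, making it the main broker — the node through which the most shortest paths run.

Ivy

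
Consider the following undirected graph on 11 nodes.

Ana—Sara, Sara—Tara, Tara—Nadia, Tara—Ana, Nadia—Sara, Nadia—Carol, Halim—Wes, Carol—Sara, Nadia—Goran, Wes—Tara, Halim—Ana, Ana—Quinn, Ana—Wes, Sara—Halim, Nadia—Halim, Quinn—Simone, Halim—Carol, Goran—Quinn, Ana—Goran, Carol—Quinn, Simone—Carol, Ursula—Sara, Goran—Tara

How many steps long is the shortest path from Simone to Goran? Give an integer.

2

One shortest route is Simone – Quinn – Goran, which uses 2 edges, and Simone and Goran are not directly tied, so nothing shorter exists. So d(Simone,Goran) = 2.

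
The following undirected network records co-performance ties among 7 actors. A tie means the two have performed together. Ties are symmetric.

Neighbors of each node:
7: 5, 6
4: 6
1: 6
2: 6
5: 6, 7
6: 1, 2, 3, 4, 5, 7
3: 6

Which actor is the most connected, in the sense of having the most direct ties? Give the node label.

Degrees — 1:1, 2:1, 3:1, 4:1, 5:2, 6:6, 7:2.
The maximum is 6, attained only by 6.

6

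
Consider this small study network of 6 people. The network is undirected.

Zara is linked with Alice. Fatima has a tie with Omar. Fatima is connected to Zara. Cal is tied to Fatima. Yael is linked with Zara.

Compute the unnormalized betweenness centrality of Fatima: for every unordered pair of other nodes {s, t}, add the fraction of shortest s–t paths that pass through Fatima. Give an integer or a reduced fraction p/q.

Pairs whose geodesics pass through Fatima — Alice–Cal: 1; Alice–Omar: 1; Zara–Cal: 1; Zara–Omar: 1; Cal–Yael: 1; Cal–Omar: 1; Yael–Omar: 1.
All other pairs contribute 0.
Summing the contributions gives betweenness(Fatima) = 7.

7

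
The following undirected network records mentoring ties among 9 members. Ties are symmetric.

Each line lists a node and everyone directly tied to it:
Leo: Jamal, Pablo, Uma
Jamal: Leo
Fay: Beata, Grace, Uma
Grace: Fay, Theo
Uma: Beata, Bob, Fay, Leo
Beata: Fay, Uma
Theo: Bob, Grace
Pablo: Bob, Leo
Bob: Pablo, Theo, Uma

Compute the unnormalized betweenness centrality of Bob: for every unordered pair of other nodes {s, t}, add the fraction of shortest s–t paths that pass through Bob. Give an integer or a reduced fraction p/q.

Pairs whose geodesics pass through Bob — Uma–Theo: 1; Uma–Pablo: 1/2; Theo–Pablo: 1; Theo–Jamal: 2/2; Theo–Leo: 2/2; Theo–Beata: 1/2; Pablo–Fay: 1/2; Pablo–Beata: 1/2; Pablo–Grace: 1.
All other pairs contribute 0.
Summing the contributions gives betweenness(Bob) = 7.

7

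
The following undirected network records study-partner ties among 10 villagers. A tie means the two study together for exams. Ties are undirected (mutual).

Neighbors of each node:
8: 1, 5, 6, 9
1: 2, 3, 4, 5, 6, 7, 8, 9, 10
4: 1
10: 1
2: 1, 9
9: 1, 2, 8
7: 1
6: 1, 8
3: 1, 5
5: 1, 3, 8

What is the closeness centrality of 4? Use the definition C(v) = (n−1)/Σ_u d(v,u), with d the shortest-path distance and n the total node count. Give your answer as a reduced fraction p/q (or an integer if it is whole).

Distances from 4: 1:1, 2:2, 3:2, 5:2, 6:2, 7:2, 8:2, 9:2, 10:2. Sum = 17.
n = 10, so closeness = 9/17.

9/17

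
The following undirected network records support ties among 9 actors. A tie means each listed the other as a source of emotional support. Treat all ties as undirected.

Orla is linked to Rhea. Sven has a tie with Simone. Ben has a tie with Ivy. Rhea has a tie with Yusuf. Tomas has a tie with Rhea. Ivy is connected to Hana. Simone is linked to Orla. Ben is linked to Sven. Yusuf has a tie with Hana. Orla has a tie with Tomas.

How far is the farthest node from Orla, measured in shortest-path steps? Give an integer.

Distances from Orla: Ben:3, Hana:3, Ivy:4, Rhea:1, Simone:1, Sven:2, Tomas:1, Yusuf:2.
The largest is 4 (to Ivy), so the eccentricity of Orla is 4.

4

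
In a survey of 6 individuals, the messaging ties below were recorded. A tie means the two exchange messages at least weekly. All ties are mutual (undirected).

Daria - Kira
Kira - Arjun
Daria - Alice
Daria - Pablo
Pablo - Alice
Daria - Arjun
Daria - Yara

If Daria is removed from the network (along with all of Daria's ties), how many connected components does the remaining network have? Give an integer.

3

Without Daria, the remaining ties split the others into: {Alice, Pablo}; {Arjun, Kira}; {Yara}.
That's 3 separate components.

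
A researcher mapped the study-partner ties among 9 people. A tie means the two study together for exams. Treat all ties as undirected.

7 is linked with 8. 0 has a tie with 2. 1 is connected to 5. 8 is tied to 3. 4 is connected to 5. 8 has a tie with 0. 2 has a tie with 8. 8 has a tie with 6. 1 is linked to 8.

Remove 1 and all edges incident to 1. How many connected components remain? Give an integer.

2

Without 1, the remaining ties split the others into: {0, 2, 3, 6, 7, 8}; {4, 5}.
That's 2 separate components.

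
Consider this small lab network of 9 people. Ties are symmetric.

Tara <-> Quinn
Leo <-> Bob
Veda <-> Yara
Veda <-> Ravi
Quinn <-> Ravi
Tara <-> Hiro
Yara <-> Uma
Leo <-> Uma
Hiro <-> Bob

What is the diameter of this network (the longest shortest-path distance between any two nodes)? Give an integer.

4

Eccentricity of each node (its greatest distance to any other): Bob:4, Hiro:4, Leo:4, Quinn:4, Ravi:4, Tara:4, Uma:4, Veda:4, Yara:4.
The maximum eccentricity is 4, realized for instance by the pair Quinn–Leo via Quinn – Tara – Hiro – Bob – Leo. So the diameter is 4.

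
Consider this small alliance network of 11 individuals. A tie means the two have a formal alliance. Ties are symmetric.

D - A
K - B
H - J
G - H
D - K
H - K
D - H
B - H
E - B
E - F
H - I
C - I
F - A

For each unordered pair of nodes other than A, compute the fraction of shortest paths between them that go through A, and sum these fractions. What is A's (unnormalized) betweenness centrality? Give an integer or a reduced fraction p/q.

Pairs whose geodesics pass through A — J–F: 1/2; G–F: 1/2; F–C: 1/2; F–K: 1/2; F–I: 1/2; F–D: 1; F–H: 1/2; E–D: 1/3.
All other pairs contribute 0.
Summing the contributions gives betweenness(A) = 13/3.

13/3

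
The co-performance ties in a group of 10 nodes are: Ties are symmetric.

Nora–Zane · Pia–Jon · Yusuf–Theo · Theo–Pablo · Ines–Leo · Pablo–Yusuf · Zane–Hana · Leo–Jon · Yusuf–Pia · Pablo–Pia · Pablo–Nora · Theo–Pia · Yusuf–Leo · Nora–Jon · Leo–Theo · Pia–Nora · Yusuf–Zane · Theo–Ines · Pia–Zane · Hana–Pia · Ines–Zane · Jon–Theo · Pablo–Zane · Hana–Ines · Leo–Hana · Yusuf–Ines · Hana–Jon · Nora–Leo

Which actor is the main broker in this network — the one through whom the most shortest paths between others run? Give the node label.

Pia

Unnormalized betweenness of each node: Hana:41/30, Ines:1, Jon:19/20, Leo:29/12, Nora:29/20, Pablo:3/4, Pia:3, Theo:127/60, Yusuf:97/60, Zane:7/3.
Pia has the largest value, 3, making it the main broker — the node through which the most shortest paths run.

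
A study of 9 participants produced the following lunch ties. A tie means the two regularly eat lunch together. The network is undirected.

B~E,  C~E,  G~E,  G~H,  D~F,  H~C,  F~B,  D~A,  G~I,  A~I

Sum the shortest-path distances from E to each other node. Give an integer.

Distances from E: A:3, B:1, C:1, D:3, F:2, G:1, H:2, I:2.
Sum = 3 + 1 + 1 + 3 + 2 + 1 + 2 + 2 = 15.

15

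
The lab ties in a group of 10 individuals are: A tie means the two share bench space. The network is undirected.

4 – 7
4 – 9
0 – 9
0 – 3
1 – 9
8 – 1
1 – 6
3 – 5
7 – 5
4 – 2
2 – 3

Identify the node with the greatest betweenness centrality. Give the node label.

9

Unnormalized betweenness of each node: 0:6, 1:15, 2:1, 3:11/2, 4:23/2, 5:3/2, 6:0, 7:3, 8:0, 9:39/2.
9 has the largest value, 39/2, making it the main broker — the node through which the most shortest paths run.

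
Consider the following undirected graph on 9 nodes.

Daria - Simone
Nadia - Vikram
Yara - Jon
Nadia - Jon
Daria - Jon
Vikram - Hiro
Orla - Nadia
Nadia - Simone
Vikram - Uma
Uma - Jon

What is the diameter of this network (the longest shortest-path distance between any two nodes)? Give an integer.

Eccentricity of each node (its greatest distance to any other): Daria:4, Hiro:4, Jon:3, Nadia:2, Orla:3, Simone:3, Uma:3, Vikram:3, Yara:4.
The maximum eccentricity is 4, realized for instance by the pair Hiro–Yara via Hiro – Vikram – Nadia – Jon – Yara. So the diameter is 4.

4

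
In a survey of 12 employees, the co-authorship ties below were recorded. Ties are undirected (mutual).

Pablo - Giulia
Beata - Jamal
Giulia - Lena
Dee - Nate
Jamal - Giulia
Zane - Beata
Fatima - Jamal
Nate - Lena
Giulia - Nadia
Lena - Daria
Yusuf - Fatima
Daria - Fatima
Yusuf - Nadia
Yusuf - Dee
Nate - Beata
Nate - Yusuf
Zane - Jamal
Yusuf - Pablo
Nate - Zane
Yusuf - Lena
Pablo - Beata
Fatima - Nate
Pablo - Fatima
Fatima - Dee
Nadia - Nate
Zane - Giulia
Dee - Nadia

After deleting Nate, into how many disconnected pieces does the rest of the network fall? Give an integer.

Nate's neighbors (Beata, Dee, Fatima, Lena, Nadia, Yusuf, and Zane) remain reachable from one another through other ties, so the rest of the network stays in one piece.

1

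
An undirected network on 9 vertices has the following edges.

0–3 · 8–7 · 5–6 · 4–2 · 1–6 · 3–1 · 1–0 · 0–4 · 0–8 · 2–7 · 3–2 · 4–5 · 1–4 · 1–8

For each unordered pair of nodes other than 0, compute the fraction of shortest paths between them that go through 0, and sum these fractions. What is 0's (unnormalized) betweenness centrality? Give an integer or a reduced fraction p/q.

Pairs whose geodesics pass through 0 — 4–8: 1/2; 4–3: 1/3; 8–3: 1/2; 8–5: 1/3; 3–5: 1/4.
All other pairs contribute 0.
Summing the contributions gives betweenness(0) = 23/12.

23/12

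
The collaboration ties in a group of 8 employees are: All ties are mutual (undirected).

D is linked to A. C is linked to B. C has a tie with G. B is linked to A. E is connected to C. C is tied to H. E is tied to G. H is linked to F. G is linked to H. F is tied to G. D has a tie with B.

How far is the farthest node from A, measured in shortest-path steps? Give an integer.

Distances from A: B:1, C:2, D:1, E:3, F:4, G:3, H:3.
The largest is 4 (to F), so the eccentricity of A is 4.

4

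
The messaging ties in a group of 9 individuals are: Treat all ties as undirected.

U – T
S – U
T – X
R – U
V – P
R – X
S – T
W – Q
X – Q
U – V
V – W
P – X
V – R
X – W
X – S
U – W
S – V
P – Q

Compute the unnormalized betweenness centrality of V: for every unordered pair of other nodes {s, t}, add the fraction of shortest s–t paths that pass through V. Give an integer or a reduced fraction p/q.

10/3

Pairs whose geodesics pass through V — R–P: 1/2; R–S: 1/3; R–W: 1/3; P–S: 1/2; P–U: 1; P–W: 1/3; S–W: 1/3.
All other pairs contribute 0.
Summing the contributions gives betweenness(V) = 10/3.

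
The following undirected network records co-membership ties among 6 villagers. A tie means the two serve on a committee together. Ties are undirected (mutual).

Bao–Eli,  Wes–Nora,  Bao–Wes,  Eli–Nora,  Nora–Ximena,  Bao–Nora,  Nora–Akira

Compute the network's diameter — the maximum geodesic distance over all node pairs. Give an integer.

2

Eccentricity of each node (its greatest distance to any other): Akira:2, Bao:2, Eli:2, Nora:1, Wes:2, Ximena:2.
The maximum eccentricity is 2, realized for instance by the pair Wes–Ximena via Wes – Nora – Ximena. So the diameter is 2.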